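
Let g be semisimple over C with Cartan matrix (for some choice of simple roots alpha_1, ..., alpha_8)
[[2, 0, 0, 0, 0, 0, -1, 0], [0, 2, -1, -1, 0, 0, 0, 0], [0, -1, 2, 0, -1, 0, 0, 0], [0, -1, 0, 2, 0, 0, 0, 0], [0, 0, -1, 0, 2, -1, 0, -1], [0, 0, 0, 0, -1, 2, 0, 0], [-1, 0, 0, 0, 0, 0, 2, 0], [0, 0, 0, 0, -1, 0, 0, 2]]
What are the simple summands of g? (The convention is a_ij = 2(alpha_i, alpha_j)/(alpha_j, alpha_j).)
The diagram associated to this matrix has two connected components: the simple roots {alpha_1, alpha_7} form a chain of 2 nodes with single edges (A_2), and {alpha_2, alpha_3, alpha_4, alpha_5, alpha_6, alpha_8} form a chain of 4 nodes with a fork of two nodes at one end (D_6). A semisimple Lie algebra decomposes uniquely as the direct sum of simple ideals, one per connected component of its Dynkin diagram, so g ≅ A_2 ⊕ D_6 (dimension 8 + 66 = 74).

type A_2 + type D_6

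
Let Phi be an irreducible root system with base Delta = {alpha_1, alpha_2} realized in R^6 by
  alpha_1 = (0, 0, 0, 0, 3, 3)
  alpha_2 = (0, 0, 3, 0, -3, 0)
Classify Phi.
type A_2

Compute the Cartan integers a_ij = 2(alpha_i, alpha_j)/(alpha_j, alpha_j); the resulting 2x2 Cartan matrix is
[[2, -1], [-1, 2]].
All simple roots have the same length, so the diagram is simply laced. The associated Dynkin diagram is a chain of 2 nodes with single edges (A_2), so the type is A_2 (the algebra sl(3)).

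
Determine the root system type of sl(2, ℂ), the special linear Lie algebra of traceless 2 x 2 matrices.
type A_1

This is sl(2), which has dimension 2^2 - 1 = 3 and rank 2 - 1 = 1 (a Cartan subalgebra is the diagonal traceless matrices). In the classification of classical Lie algebras, the special linear algebra sl(n+1) has type A_n; here n = 1, so the Dynkin diagram is a chain of 1 nodes with single edges (A_1). Hence the type is A_1.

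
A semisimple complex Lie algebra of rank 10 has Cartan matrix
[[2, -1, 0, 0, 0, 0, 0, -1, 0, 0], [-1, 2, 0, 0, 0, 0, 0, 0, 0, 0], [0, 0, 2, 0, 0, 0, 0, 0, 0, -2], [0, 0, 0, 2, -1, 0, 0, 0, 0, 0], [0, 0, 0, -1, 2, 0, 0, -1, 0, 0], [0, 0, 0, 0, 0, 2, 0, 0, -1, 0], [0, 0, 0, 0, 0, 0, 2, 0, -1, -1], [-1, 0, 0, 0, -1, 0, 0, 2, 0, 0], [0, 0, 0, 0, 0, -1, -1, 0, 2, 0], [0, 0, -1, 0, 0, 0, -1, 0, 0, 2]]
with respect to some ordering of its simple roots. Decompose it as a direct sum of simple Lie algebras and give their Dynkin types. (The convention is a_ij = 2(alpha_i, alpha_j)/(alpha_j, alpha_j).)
A_5 (sl(6)) ⊕ C_5 (sp(10))

The diagram associated to this matrix has two connected components: the simple roots {alpha_1, alpha_2, alpha_4, alpha_5, alpha_8} form a chain of 5 nodes with single edges (A_5), and {alpha_3, alpha_6, alpha_7, alpha_9, alpha_10} form a chain of 5 nodes with a double edge at one end; the terminal node there is the unique long simple root (C_5). A semisimple Lie algebra decomposes uniquely as the direct sum of simple ideals, one per connected component of its Dynkin diagram, so g ≅ A_5 ⊕ C_5 (dimension 35 + 55 = 90).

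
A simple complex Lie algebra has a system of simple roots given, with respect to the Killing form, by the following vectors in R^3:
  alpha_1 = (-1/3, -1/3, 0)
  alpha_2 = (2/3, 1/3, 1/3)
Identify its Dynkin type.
Compute the Cartan integers a_ij = 2(alpha_i, alpha_j)/(alpha_j, alpha_j); the resulting 2x2 Cartan matrix is
[[2, -1], [-3, 2]].
The roots have two lengths (squared-length ratio 3:1); the short ones are alpha_{1}. The associated Dynkin diagram is two nodes joined by a triple edge (G_2), so the type is G_2.

G_2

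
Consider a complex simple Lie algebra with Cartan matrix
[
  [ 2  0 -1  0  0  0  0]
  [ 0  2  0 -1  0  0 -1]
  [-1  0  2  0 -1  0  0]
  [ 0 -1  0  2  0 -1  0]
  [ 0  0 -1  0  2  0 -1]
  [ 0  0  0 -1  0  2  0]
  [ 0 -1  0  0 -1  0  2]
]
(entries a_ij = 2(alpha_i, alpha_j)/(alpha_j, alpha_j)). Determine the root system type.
A_7 (sl(8))

The matrix has rank 7 with 2's on the diagonal. Reading the off-diagonal entries as Dynkin edges (a single edge where a_ij = a_ji = -1; a double or triple edge where a_ij * a_ji = 2 or 3), the diagram is a chain of 7 nodes with single edges (A_7). One simple-root ordering that puts it in standard form is (alpha_6, alpha_4, alpha_2, alpha_7, alpha_5, alpha_3, alpha_1). So the algebra is type A_7, i.e. sl(8).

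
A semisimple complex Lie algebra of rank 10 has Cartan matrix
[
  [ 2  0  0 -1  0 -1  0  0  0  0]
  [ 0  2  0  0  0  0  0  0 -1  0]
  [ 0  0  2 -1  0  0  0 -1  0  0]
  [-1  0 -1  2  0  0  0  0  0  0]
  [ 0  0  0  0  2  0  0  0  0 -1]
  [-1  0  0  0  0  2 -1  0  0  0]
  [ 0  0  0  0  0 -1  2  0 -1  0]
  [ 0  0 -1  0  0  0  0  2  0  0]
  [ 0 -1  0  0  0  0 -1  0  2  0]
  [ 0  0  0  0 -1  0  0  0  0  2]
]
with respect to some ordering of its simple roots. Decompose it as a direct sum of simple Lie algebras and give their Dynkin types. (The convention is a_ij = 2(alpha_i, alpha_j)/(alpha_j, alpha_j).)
The diagram associated to this matrix has two connected components: the simple roots {alpha_5, alpha_10} form a chain of 2 nodes with single edges (A_2), and {alpha_1, alpha_2, alpha_3, alpha_4, alpha_6, alpha_7, alpha_8, alpha_9} form a chain of 8 nodes with single edges (A_8). A semisimple Lie algebra decomposes uniquely as the direct sum of simple ideals, one per connected component of its Dynkin diagram, so g ≅ A_2 ⊕ A_8 (dimension 8 + 80 = 88).

A2 ⊕ A8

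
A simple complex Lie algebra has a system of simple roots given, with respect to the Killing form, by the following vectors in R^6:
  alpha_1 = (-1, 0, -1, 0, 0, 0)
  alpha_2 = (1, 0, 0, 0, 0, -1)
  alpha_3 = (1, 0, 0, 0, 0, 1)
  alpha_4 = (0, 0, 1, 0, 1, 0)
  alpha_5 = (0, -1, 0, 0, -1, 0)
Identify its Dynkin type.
D5

Compute the Cartan integers a_ij = 2(alpha_i, alpha_j)/(alpha_j, alpha_j); the resulting 5x5 Cartan matrix is
[[2, -1, -1, -1, 0], [-1, 2, 0, 0, 0], [-1, 0, 2, 0, 0], [-1, 0, 0, 2, -1], [0, 0, 0, -1, 2]].
All simple roots have the same length, so the diagram is simply laced. The associated Dynkin diagram is a chain of 3 nodes with a fork of two nodes at one end (D_5), so the type is D_5 (the algebra so(10)).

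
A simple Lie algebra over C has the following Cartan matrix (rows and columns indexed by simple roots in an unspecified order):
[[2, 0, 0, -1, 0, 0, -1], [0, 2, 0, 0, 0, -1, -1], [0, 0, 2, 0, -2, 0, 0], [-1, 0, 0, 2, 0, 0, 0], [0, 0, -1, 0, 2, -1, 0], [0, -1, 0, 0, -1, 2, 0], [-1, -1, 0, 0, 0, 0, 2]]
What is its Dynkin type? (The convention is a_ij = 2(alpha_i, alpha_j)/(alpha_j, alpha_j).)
C7

The matrix has rank 7 with 2's on the diagonal. Reading the off-diagonal entries as Dynkin edges (a single edge where a_ij = a_ji = -1; a double or triple edge where a_ij * a_ji = 2 or 3), the diagram is a chain of 7 nodes with a double edge at one end; the terminal node there is the unique long simple root (C_7). One simple-root ordering that puts it in standard form is (alpha_4, alpha_1, alpha_7, alpha_2, alpha_6, alpha_5, alpha_3). So the algebra is type C_7, i.e. sp(14).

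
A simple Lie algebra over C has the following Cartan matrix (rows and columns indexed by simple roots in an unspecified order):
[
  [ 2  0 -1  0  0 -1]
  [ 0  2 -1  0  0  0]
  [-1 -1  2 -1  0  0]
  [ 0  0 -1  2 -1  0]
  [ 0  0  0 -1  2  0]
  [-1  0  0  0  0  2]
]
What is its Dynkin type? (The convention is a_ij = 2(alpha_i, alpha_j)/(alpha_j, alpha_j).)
E6

The matrix has rank 6 with 2's on the diagonal. Reading the off-diagonal entries as Dynkin edges (a single edge where a_ij = a_ji = -1; a double or triple edge where a_ij * a_ji = 2 or 3), the diagram is a chain of 5 nodes with one extra node attached to the third node from one end (E_6). One simple-root ordering that puts it in standard form is (alpha_5, alpha_2, alpha_4, alpha_3, alpha_1, alpha_6). So the algebra is type E_6.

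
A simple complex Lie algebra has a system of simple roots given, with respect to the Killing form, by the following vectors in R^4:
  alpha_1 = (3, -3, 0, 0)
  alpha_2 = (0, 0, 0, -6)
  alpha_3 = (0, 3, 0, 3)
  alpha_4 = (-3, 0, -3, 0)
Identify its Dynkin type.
Compute the Cartan integers a_ij = 2(alpha_i, alpha_j)/(alpha_j, alpha_j); the resulting 4x4 Cartan matrix is
[[2, 0, -1, -1], [0, 2, -2, 0], [-1, -1, 2, 0], [-1, 0, 0, 2]].
The roots have two lengths (squared-length ratio 2:1); the short ones are alpha_{1,3,4}. The associated Dynkin diagram is a chain of 4 nodes with a double edge at one end; the terminal node there is the unique long simple root (C_4), so the type is C_4 (the algebra sp(8)).

C4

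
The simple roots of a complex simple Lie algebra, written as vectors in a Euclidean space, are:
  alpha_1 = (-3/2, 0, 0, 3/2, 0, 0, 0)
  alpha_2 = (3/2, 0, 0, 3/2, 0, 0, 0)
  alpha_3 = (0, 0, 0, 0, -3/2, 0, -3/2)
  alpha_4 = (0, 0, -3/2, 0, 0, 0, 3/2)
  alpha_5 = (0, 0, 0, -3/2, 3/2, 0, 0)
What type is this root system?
Compute the Cartan integers a_ij = 2(alpha_i, alpha_j)/(alpha_j, alpha_j); the resulting 5x5 Cartan matrix is
[[2, 0, 0, 0, -1], [0, 2, 0, 0, -1], [0, 0, 2, -1, -1], [0, 0, -1, 2, 0], [-1, -1, -1, 0, 2]].
All simple roots have the same length, so the diagram is simply laced. The associated Dynkin diagram is a chain of 3 nodes with a fork of two nodes at one end (D_5), so the type is D_5 (the algebra so(10)).

D_5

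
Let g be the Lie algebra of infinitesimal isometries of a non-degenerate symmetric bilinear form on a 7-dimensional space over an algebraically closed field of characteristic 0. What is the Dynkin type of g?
B_3

This is so(7) with 7 odd, which has dimension 7(7-1)/2 = 21 and rank (7-1)/2 = 3. In the classification of classical Lie algebras, the orthogonal algebra so(2n+1) in an odd number of variables has type B_n; here n = 3, so the Dynkin diagram is a chain of 3 nodes with a double edge at one end; the terminal node there is the unique short simple root (B_3). Hence the type is B_3.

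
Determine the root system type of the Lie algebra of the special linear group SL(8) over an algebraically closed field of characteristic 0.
type A_7

This is sl(8), which has dimension 8^2 - 1 = 63 and rank 8 - 1 = 7 (a Cartan subalgebra is the diagonal traceless matrices). In the classification of classical Lie algebras, the special linear algebra sl(n+1) has type A_n; here n = 7, so the Dynkin diagram is a chain of 7 nodes with single edges (A_7). Hence the type is A_7.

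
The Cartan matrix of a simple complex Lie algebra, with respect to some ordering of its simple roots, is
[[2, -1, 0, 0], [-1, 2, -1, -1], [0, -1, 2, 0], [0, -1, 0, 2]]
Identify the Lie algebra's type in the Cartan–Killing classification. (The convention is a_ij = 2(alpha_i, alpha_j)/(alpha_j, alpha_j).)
The matrix has rank 4 with 2's on the diagonal. Reading the off-diagonal entries as Dynkin edges (a single edge where a_ij = a_ji = -1; a double or triple edge where a_ij * a_ji = 2 or 3), the diagram is a chain of 2 nodes with a fork of two nodes at one end (D_4). One simple-root ordering that puts it in standard form is (alpha_4, alpha_2, alpha_1, alpha_3). So the algebra is type D_4, i.e. so(8).

D4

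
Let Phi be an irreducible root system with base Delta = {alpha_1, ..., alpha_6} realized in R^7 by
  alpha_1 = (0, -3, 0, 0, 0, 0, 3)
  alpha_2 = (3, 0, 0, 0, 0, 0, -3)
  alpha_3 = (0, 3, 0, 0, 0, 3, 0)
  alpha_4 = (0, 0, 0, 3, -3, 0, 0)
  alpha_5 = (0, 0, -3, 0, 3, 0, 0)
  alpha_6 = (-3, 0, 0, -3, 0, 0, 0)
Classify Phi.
A6

Compute the Cartan integers a_ij = 2(alpha_i, alpha_j)/(alpha_j, alpha_j); the resulting 6x6 Cartan matrix is
[[2, -1, -1, 0, 0, 0], [-1, 2, 0, 0, 0, -1], [-1, 0, 2, 0, 0, 0], [0, 0, 0, 2, -1, -1], [0, 0, 0, -1, 2, 0], [0, -1, 0, -1, 0, 2]].
All simple roots have the same length, so the diagram is simply laced. The associated Dynkin diagram is a chain of 6 nodes with single edges (A_6), so the type is A_6 (the algebra sl(7)).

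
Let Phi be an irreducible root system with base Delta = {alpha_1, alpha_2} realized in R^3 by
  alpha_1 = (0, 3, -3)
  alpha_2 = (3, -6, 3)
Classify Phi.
G_2

Compute the Cartan integers a_ij = 2(alpha_i, alpha_j)/(alpha_j, alpha_j); the resulting 2x2 Cartan matrix is
[[2, -1], [-3, 2]].
The roots have two lengths (squared-length ratio 3:1); the short ones are alpha_{1}. The associated Dynkin diagram is two nodes joined by a triple edge (G_2), so the type is G_2.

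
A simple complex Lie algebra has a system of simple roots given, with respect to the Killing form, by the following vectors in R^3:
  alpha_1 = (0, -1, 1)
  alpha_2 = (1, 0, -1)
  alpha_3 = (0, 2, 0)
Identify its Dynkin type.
type C_3

Compute the Cartan integers a_ij = 2(alpha_i, alpha_j)/(alpha_j, alpha_j); the resulting 3x3 Cartan matrix is
[[2, -1, -1], [-1, 2, 0], [-2, 0, 2]].
The roots have two lengths (squared-length ratio 2:1); the short ones are alpha_{1,2}. The associated Dynkin diagram is a chain of 3 nodes with a double edge at one end; the terminal node there is the unique long simple root (C_3), so the type is C_3 (the algebra sp(6)).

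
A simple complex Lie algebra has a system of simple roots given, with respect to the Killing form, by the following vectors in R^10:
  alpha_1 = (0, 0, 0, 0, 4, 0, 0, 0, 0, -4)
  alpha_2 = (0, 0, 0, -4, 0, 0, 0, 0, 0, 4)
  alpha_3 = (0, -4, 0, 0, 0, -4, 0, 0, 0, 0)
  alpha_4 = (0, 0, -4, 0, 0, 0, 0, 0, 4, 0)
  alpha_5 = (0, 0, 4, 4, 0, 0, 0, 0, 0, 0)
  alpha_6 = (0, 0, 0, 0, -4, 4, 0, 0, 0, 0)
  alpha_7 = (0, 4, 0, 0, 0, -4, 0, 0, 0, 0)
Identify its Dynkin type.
D7

Compute the Cartan integers a_ij = 2(alpha_i, alpha_j)/(alpha_j, alpha_j); the resulting 7x7 Cartan matrix is
[[2, -1, 0, 0, 0, -1, 0], [-1, 2, 0, 0, -1, 0, 0], [0, 0, 2, 0, 0, -1, 0], [0, 0, 0, 2, -1, 0, 0], [0, -1, 0, -1, 2, 0, 0], [-1, 0, -1, 0, 0, 2, -1], [0, 0, 0, 0, 0, -1, 2]].
All simple roots have the same length, so the diagram is simply laced. The associated Dynkin diagram is a chain of 5 nodes with a fork of two nodes at one end (D_7), so the type is D_7 (the algebra so(14)).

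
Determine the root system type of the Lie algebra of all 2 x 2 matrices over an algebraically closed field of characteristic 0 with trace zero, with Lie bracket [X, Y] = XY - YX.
A_1 (sl(2))

This is sl(2), which has dimension 2^2 - 1 = 3 and rank 2 - 1 = 1 (a Cartan subalgebra is the diagonal traceless matrices). In the classification of classical Lie algebras, the special linear algebra sl(n+1) has type A_n; here n = 1, so the Dynkin diagram is a chain of 1 nodes with single edges (A_1). Hence the type is A_1.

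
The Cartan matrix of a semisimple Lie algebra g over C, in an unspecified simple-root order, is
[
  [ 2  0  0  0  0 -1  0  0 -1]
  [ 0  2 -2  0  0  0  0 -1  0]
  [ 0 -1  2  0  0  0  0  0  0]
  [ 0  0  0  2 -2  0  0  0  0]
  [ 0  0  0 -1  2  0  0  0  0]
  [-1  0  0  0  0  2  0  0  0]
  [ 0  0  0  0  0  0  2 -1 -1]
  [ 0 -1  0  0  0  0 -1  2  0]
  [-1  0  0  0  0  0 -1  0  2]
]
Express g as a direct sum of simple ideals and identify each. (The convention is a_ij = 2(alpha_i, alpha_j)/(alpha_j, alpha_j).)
B_2 ⊕ B_7

The diagram associated to this matrix has two connected components: the simple roots {alpha_4, alpha_5} form a chain of 2 nodes with a double edge at one end; the terminal node there is the unique short simple root (B_2), and {alpha_1, alpha_2, alpha_3, alpha_6, alpha_7, alpha_8, alpha_9} form a chain of 7 nodes with a double edge at one end; the terminal node there is the unique short simple root (B_7). A semisimple Lie algebra decomposes uniquely as the direct sum of simple ideals, one per connected component of its Dynkin diagram, so g ≅ B_2 ⊕ B_7 (dimension 10 + 105 = 115).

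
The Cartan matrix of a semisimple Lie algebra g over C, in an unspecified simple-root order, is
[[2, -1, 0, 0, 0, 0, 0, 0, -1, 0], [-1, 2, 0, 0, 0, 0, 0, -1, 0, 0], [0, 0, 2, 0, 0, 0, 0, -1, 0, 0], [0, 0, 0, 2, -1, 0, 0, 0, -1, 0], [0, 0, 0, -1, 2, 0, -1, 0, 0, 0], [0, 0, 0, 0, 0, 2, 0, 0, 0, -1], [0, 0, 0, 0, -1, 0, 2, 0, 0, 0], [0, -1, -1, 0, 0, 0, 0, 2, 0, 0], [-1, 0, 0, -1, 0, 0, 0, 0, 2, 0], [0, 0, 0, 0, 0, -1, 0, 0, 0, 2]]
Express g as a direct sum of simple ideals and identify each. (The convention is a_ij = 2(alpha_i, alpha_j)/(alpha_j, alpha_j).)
A2 ⊕ A8

The diagram associated to this matrix has two connected components: the simple roots {alpha_6, alpha_10} form a chain of 2 nodes with single edges (A_2), and {alpha_1, alpha_2, alpha_3, alpha_4, alpha_5, alpha_7, alpha_8, alpha_9} form a chain of 8 nodes with single edges (A_8). A semisimple Lie algebra decomposes uniquely as the direct sum of simple ideals, one per connected component of its Dynkin diagram, so g ≅ A_2 ⊕ A_8 (dimension 8 + 80 = 88).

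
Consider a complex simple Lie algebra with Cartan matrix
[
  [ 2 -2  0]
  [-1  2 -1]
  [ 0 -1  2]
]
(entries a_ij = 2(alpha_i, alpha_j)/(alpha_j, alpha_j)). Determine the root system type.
C3

The matrix has rank 3 with 2's on the diagonal. Reading the off-diagonal entries as Dynkin edges (a single edge where a_ij = a_ji = -1; a double or triple edge where a_ij * a_ji = 2 or 3), the diagram is a chain of 3 nodes with a double edge at one end; the terminal node there is the unique long simple root (C_3). One simple-root ordering that puts it in standard form is (alpha_3, alpha_2, alpha_1). So the algebra is type C_3, i.e. sp(6).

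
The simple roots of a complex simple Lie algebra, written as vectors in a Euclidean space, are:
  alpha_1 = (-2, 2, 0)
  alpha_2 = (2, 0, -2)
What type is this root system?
type A_2

Compute the Cartan integers a_ij = 2(alpha_i, alpha_j)/(alpha_j, alpha_j); the resulting 2x2 Cartan matrix is
[[2, -1], [-1, 2]].
All simple roots have the same length, so the diagram is simply laced. The associated Dynkin diagram is a chain of 2 nodes with single edges (A_2), so the type is A_2 (the algebra sl(3)).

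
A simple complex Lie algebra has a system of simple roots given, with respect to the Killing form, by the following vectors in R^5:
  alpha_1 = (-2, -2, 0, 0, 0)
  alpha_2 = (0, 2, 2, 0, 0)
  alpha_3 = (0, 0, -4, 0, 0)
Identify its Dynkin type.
Compute the Cartan integers a_ij = 2(alpha_i, alpha_j)/(alpha_j, alpha_j); the resulting 3x3 Cartan matrix is
[[2, -1, 0], [-1, 2, -1], [0, -2, 2]].
The roots have two lengths (squared-length ratio 2:1); the short ones are alpha_{1,2}. The associated Dynkin diagram is a chain of 3 nodes with a double edge at one end; the terminal node there is the unique long simple root (C_3), so the type is C_3 (the algebra sp(6)).

type C_3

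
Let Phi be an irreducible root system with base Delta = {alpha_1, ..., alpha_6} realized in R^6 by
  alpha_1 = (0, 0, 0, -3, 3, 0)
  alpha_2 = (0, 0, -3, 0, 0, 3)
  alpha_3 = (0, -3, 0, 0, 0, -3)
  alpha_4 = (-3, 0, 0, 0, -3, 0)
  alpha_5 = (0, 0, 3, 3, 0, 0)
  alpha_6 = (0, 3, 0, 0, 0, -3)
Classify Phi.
Compute the Cartan integers a_ij = 2(alpha_i, alpha_j)/(alpha_j, alpha_j); the resulting 6x6 Cartan matrix is
[[2, 0, 0, -1, -1, 0], [0, 2, -1, 0, -1, -1], [0, -1, 2, 0, 0, 0], [-1, 0, 0, 2, 0, 0], [-1, -1, 0, 0, 2, 0], [0, -1, 0, 0, 0, 2]].
All simple roots have the same length, so the diagram is simply laced. The associated Dynkin diagram is a chain of 4 nodes with a fork of two nodes at one end (D_6), so the type is D_6 (the algebra so(12)).

D_6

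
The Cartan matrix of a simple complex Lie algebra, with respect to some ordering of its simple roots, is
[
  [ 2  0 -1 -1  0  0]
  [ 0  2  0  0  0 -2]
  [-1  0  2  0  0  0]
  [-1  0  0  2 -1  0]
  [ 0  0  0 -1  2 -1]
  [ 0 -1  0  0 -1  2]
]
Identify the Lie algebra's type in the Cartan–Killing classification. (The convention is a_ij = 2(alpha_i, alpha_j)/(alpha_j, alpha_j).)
The matrix has rank 6 with 2's on the diagonal. Reading the off-diagonal entries as Dynkin edges (a single edge where a_ij = a_ji = -1; a double or triple edge where a_ij * a_ji = 2 or 3), the diagram is a chain of 6 nodes with a double edge at one end; the terminal node there is the unique long simple root (C_6). One simple-root ordering that puts it in standard form is (alpha_3, alpha_1, alpha_4, alpha_5, alpha_6, alpha_2). So the algebra is type C_6, i.e. sp(12).

type C_6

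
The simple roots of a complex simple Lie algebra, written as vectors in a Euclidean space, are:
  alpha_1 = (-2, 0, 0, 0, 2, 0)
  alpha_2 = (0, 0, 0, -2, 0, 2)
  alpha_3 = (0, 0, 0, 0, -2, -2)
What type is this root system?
Compute the Cartan integers a_ij = 2(alpha_i, alpha_j)/(alpha_j, alpha_j); the resulting 3x3 Cartan matrix is
[[2, 0, -1], [0, 2, -1], [-1, -1, 2]].
All simple roots have the same length, so the diagram is simply laced. The associated Dynkin diagram is a chain of 3 nodes with single edges (A_3), so the type is A_3 (the algebra sl(4)).

type A_3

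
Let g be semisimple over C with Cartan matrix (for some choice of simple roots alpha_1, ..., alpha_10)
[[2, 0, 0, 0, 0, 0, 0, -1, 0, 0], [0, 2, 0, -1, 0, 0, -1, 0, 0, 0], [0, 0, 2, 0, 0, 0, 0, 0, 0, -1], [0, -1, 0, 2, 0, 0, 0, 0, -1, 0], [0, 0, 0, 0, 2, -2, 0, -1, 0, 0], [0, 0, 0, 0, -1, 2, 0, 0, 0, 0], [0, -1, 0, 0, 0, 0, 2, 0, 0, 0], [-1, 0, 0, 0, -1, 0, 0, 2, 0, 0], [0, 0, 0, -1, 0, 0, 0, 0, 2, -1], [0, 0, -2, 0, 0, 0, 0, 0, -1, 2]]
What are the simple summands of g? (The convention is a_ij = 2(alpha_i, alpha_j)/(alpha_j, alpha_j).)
type B_4 ⊕ type B_6

The diagram associated to this matrix has two connected components: the simple roots {alpha_1, alpha_5, alpha_6, alpha_8} form a chain of 4 nodes with a double edge at one end; the terminal node there is the unique short simple root (B_4), and {alpha_2, alpha_3, alpha_4, alpha_7, alpha_9, alpha_10} form a chain of 6 nodes with a double edge at one end; the terminal node there is the unique short simple root (B_6). A semisimple Lie algebra decomposes uniquely as the direct sum of simple ideals, one per connected component of its Dynkin diagram, so g ≅ B_4 ⊕ B_6 (dimension 36 + 78 = 114).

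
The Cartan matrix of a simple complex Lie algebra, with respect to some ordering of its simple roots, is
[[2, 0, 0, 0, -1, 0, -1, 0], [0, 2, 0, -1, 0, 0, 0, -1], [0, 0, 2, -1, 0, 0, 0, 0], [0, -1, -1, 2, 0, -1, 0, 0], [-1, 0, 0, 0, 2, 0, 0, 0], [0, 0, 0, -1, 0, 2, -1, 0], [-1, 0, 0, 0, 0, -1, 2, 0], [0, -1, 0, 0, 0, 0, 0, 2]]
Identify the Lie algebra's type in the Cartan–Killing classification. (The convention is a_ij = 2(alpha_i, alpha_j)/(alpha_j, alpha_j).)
E8

The matrix has rank 8 with 2's on the diagonal. Reading the off-diagonal entries as Dynkin edges (a single edge where a_ij = a_ji = -1; a double or triple edge where a_ij * a_ji = 2 or 3), the diagram is a chain of 7 nodes with one extra node attached to the third node from one end (E_8). One simple-root ordering that puts it in standard form is (alpha_8, alpha_3, alpha_2, alpha_4, alpha_6, alpha_7, alpha_1, alpha_5). So the algebra is type E_8.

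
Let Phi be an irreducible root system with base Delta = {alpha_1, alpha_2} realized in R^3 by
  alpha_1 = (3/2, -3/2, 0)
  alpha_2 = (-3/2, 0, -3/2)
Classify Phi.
Compute the Cartan integers a_ij = 2(alpha_i, alpha_j)/(alpha_j, alpha_j); the resulting 2x2 Cartan matrix is
[[2, -1], [-1, 2]].
All simple roots have the same length, so the diagram is simply laced. The associated Dynkin diagram is a chain of 2 nodes with single edges (A_2), so the type is A_2 (the algebra sl(3)).

A_2 (sl(3))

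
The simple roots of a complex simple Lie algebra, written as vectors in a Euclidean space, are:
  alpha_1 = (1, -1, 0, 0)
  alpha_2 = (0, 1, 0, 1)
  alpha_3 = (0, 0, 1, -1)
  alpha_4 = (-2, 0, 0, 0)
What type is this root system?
Compute the Cartan integers a_ij = 2(alpha_i, alpha_j)/(alpha_j, alpha_j); the resulting 4x4 Cartan matrix is
[[2, -1, 0, -1], [-1, 2, -1, 0], [0, -1, 2, 0], [-2, 0, 0, 2]].
The roots have two lengths (squared-length ratio 2:1); the short ones are alpha_{1,2,3}. The associated Dynkin diagram is a chain of 4 nodes with a double edge at one end; the terminal node there is the unique long simple root (C_4), so the type is C_4 (the algebra sp(8)).

C4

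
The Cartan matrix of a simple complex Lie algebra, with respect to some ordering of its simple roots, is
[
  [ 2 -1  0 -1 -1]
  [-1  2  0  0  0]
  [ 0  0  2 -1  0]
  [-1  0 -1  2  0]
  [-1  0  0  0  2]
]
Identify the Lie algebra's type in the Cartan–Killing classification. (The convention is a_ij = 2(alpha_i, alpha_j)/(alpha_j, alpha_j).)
D_5 (so(10))

The matrix has rank 5 with 2's on the diagonal. Reading the off-diagonal entries as Dynkin edges (a single edge where a_ij = a_ji = -1; a double or triple edge where a_ij * a_ji = 2 or 3), the diagram is a chain of 3 nodes with a fork of two nodes at one end (D_5). One simple-root ordering that puts it in standard form is (alpha_3, alpha_4, alpha_1, alpha_5, alpha_2). So the algebra is type D_5, i.e. so(10).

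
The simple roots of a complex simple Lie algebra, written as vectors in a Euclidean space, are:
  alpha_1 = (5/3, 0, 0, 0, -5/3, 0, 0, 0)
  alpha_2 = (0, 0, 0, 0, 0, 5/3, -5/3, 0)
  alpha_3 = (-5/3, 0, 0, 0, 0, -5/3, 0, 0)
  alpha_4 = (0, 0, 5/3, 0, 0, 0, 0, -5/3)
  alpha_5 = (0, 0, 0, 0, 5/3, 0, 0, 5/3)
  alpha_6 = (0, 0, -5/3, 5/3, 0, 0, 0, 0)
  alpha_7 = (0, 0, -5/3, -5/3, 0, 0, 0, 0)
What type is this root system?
type D_7

Compute the Cartan integers a_ij = 2(alpha_i, alpha_j)/(alpha_j, alpha_j); the resulting 7x7 Cartan matrix is
[[2, 0, -1, 0, -1, 0, 0], [0, 2, -1, 0, 0, 0, 0], [-1, -1, 2, 0, 0, 0, 0], [0, 0, 0, 2, -1, -1, -1], [-1, 0, 0, -1, 2, 0, 0], [0, 0, 0, -1, 0, 2, 0], [0, 0, 0, -1, 0, 0, 2]].
All simple roots have the same length, so the diagram is simply laced. The associated Dynkin diagram is a chain of 5 nodes with a fork of two nodes at one end (D_7), so the type is D_7 (the algebra so(14)).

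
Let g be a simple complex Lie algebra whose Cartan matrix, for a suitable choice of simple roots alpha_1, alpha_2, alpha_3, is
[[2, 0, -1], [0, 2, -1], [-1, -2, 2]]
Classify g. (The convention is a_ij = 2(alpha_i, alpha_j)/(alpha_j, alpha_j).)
The matrix has rank 3 with 2's on the diagonal. Reading the off-diagonal entries as Dynkin edges (a single edge where a_ij = a_ji = -1; a double or triple edge where a_ij * a_ji = 2 or 3), the diagram is a chain of 3 nodes with a double edge at one end; the terminal node there is the unique short simple root (B_3). One simple-root ordering that puts it in standard form is (alpha_1, alpha_3, alpha_2). So the algebra is type B_3, i.e. so(7).

B3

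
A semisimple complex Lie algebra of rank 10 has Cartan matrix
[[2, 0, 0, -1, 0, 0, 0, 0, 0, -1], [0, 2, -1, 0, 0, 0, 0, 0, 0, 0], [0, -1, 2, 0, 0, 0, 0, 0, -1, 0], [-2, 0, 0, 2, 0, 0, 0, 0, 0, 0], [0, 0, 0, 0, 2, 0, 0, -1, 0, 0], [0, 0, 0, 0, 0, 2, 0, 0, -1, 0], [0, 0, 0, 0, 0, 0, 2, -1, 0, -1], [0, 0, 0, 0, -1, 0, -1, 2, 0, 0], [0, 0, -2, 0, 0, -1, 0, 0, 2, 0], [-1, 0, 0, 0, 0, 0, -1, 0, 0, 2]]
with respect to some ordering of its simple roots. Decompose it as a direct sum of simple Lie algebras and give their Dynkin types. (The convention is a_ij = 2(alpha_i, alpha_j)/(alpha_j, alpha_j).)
type C_6 + type F_4

The diagram associated to this matrix has two connected components: the simple roots {alpha_1, alpha_4, alpha_5, alpha_7, alpha_8, alpha_10} form a chain of 6 nodes with a double edge at one end; the terminal node there is the unique long simple root (C_6), and {alpha_2, alpha_3, alpha_6, alpha_9} form a chain of 4 nodes with a double edge between the middle two (F_4). A semisimple Lie algebra decomposes uniquely as the direct sum of simple ideals, one per connected component of its Dynkin diagram, so g ≅ C_6 ⊕ F_4 (dimension 78 + 52 = 130).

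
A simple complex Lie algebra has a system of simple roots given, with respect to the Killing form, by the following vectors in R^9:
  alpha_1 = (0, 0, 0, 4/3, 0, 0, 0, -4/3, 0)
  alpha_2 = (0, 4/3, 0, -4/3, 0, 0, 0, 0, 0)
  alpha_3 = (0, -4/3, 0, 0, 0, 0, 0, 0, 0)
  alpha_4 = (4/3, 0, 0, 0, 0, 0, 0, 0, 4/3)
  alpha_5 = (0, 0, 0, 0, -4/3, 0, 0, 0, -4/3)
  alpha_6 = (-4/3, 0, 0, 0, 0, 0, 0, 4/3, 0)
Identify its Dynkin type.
B6

Compute the Cartan integers a_ij = 2(alpha_i, alpha_j)/(alpha_j, alpha_j); the resulting 6x6 Cartan matrix is
[[2, -1, 0, 0, 0, -1], [-1, 2, -2, 0, 0, 0], [0, -1, 2, 0, 0, 0], [0, 0, 0, 2, -1, -1], [0, 0, 0, -1, 2, 0], [-1, 0, 0, -1, 0, 2]].
The roots have two lengths (squared-length ratio 2:1); the short ones are alpha_{3}. The associated Dynkin diagram is a chain of 6 nodes with a double edge at one end; the terminal node there is the unique short simple root (B_6), so the type is B_6 (the algebra so(13)).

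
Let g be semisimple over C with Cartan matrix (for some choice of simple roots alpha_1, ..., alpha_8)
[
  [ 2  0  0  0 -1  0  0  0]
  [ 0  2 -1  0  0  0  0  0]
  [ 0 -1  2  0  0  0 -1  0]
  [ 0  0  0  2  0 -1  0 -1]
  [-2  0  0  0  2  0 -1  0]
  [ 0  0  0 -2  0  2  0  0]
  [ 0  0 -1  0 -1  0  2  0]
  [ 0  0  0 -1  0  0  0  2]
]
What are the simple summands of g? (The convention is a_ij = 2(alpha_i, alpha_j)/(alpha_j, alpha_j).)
B5 ⊕ C3

The diagram associated to this matrix has two connected components: the simple roots {alpha_1, alpha_2, alpha_3, alpha_5, alpha_7} form a chain of 5 nodes with a double edge at one end; the terminal node there is the unique short simple root (B_5), and {alpha_4, alpha_6, alpha_8} form a chain of 3 nodes with a double edge at one end; the terminal node there is the unique long simple root (C_3). A semisimple Lie algebra decomposes uniquely as the direct sum of simple ideals, one per connected component of its Dynkin diagram, so g ≅ B_5 ⊕ C_3 (dimension 55 + 21 = 76).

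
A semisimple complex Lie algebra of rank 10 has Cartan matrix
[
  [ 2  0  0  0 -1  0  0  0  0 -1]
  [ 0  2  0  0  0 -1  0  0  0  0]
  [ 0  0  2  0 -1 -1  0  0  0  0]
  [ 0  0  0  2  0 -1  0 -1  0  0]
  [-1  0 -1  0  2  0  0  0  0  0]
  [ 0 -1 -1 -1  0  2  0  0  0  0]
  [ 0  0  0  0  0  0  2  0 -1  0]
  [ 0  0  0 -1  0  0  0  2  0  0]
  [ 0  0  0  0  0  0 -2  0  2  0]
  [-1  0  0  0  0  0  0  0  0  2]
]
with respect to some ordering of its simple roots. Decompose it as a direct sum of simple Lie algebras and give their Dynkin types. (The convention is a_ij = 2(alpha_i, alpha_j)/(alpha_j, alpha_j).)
type B_2 + type E_8

The diagram associated to this matrix has two connected components: the simple roots {alpha_7, alpha_9} form a chain of 2 nodes with a double edge at one end; the terminal node there is the unique short simple root (B_2), and {alpha_1, alpha_2, alpha_3, alpha_4, alpha_5, alpha_6, alpha_8, alpha_10} form a chain of 7 nodes with one extra node attached to the third node from one end (E_8). A semisimple Lie algebra decomposes uniquely as the direct sum of simple ideals, one per connected component of its Dynkin diagram, so g ≅ B_2 ⊕ E_8 (dimension 10 + 248 = 258).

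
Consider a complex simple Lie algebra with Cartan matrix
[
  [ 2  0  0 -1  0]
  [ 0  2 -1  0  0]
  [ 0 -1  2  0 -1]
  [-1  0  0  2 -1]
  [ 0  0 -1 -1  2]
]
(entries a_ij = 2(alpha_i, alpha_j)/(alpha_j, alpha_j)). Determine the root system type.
The matrix has rank 5 with 2's on the diagonal. Reading the off-diagonal entries as Dynkin edges (a single edge where a_ij = a_ji = -1; a double or triple edge where a_ij * a_ji = 2 or 3), the diagram is a chain of 5 nodes with single edges (A_5). One simple-root ordering that puts it in standard form is (alpha_1, alpha_4, alpha_5, alpha_3, alpha_2). So the algebra is type A_5, i.e. sl(6).

A_5 (sl(6))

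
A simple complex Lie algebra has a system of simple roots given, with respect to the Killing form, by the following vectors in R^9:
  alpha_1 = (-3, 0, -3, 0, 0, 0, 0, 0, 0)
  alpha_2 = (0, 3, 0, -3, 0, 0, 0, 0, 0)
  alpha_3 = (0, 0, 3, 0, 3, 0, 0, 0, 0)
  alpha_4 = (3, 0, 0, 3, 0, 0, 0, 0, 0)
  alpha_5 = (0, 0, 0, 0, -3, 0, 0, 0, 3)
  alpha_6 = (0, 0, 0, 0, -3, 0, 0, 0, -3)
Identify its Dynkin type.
type D_6

Compute the Cartan integers a_ij = 2(alpha_i, alpha_j)/(alpha_j, alpha_j); the resulting 6x6 Cartan matrix is
[[2, 0, -1, -1, 0, 0], [0, 2, 0, -1, 0, 0], [-1, 0, 2, 0, -1, -1], [-1, -1, 0, 2, 0, 0], [0, 0, -1, 0, 2, 0], [0, 0, -1, 0, 0, 2]].
All simple roots have the same length, so the diagram is simply laced. The associated Dynkin diagram is a chain of 4 nodes with a fork of two nodes at one end (D_6), so the type is D_6 (the algebra so(12)).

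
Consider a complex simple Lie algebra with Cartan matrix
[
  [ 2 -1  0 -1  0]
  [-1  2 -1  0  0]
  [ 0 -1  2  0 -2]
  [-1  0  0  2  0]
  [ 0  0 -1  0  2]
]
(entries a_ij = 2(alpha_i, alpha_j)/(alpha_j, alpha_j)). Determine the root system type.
The matrix has rank 5 with 2's on the diagonal. Reading the off-diagonal entries as Dynkin edges (a single edge where a_ij = a_ji = -1; a double or triple edge where a_ij * a_ji = 2 or 3), the diagram is a chain of 5 nodes with a double edge at one end; the terminal node there is the unique short simple root (B_5). One simple-root ordering that puts it in standard form is (alpha_4, alpha_1, alpha_2, alpha_3, alpha_5). So the algebra is type B_5, i.e. so(11).

B_5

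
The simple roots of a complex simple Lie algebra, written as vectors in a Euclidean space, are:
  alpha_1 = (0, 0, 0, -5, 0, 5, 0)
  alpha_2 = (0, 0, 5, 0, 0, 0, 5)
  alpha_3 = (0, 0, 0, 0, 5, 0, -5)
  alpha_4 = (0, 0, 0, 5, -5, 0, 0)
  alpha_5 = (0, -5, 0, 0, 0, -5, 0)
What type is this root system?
type A_5

Compute the Cartan integers a_ij = 2(alpha_i, alpha_j)/(alpha_j, alpha_j); the resulting 5x5 Cartan matrix is
[[2, 0, 0, -1, -1], [0, 2, -1, 0, 0], [0, -1, 2, -1, 0], [-1, 0, -1, 2, 0], [-1, 0, 0, 0, 2]].
All simple roots have the same length, so the diagram is simply laced. The associated Dynkin diagram is a chain of 5 nodes with single edges (A_5), so the type is A_5 (the algebra sl(6)).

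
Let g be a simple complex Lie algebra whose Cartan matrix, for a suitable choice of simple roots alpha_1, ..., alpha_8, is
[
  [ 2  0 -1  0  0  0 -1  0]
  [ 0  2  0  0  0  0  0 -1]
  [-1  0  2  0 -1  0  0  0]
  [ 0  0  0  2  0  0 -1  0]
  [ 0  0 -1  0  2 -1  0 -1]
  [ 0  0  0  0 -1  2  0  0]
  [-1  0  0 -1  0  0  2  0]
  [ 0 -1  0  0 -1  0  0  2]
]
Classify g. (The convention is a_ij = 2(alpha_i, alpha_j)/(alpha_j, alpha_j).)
E_8

The matrix has rank 8 with 2's on the diagonal. Reading the off-diagonal entries as Dynkin edges (a single edge where a_ij = a_ji = -1; a double or triple edge where a_ij * a_ji = 2 or 3), the diagram is a chain of 7 nodes with one extra node attached to the third node from one end (E_8). One simple-root ordering that puts it in standard form is (alpha_2, alpha_6, alpha_8, alpha_5, alpha_3, alpha_1, alpha_7, alpha_4). So the algebra is type E_8.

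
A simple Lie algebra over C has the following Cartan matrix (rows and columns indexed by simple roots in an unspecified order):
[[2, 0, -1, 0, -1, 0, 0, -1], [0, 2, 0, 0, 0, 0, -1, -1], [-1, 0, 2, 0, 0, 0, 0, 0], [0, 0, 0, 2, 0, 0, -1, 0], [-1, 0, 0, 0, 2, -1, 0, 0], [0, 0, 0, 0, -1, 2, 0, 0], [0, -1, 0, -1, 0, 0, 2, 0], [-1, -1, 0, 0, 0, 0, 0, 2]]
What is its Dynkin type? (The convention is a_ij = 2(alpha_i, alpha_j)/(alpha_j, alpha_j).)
type E_8

The matrix has rank 8 with 2's on the diagonal. Reading the off-diagonal entries as Dynkin edges (a single edge where a_ij = a_ji = -1; a double or triple edge where a_ij * a_ji = 2 or 3), the diagram is a chain of 7 nodes with one extra node attached to the third node from one end (E_8). One simple-root ordering that puts it in standard form is (alpha_6, alpha_3, alpha_5, alpha_1, alpha_8, alpha_2, alpha_7, alpha_4). So the algebra is type E_8.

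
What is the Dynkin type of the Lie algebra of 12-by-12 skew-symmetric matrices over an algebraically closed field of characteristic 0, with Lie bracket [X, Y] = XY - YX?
type D_6

This is so(12) with 12 even, which has dimension 12(12-1)/2 = 66 and rank 12/2 = 6. In the classification of classical Lie algebras, the orthogonal algebra so(2n) in an even number of variables has type D_n; here n = 6, so the Dynkin diagram is a chain of 4 nodes with a fork of two nodes at one end (D_6). Hence the type is D_6.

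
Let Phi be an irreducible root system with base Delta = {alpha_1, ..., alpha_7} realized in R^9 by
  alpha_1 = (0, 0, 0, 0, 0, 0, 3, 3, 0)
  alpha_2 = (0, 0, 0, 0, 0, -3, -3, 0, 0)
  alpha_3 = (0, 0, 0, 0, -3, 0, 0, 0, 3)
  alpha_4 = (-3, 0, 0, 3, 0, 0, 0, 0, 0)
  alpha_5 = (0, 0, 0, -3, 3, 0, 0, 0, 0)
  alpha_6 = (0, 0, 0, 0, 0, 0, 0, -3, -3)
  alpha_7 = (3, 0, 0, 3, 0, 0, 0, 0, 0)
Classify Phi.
Compute the Cartan integers a_ij = 2(alpha_i, alpha_j)/(alpha_j, alpha_j); the resulting 7x7 Cartan matrix is
[[2, -1, 0, 0, 0, -1, 0], [-1, 2, 0, 0, 0, 0, 0], [0, 0, 2, 0, -1, -1, 0], [0, 0, 0, 2, -1, 0, 0], [0, 0, -1, -1, 2, 0, -1], [-1, 0, -1, 0, 0, 2, 0], [0, 0, 0, 0, -1, 0, 2]].
All simple roots have the same length, so the diagram is simply laced. The associated Dynkin diagram is a chain of 5 nodes with a fork of two nodes at one end (D_7), so the type is D_7 (the algebra so(14)).

D_7 (so(14))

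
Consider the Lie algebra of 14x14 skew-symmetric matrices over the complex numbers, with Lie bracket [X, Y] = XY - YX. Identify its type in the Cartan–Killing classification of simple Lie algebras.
This is so(14) with 14 even, which has dimension 14(14-1)/2 = 91 and rank 14/2 = 7. In the classification of classical Lie algebras, the orthogonal algebra so(2n) in an even number of variables has type D_n; here n = 7, so the Dynkin diagram is a chain of 5 nodes with a fork of two nodes at one end (D_7). Hence the type is D_7.

type D_7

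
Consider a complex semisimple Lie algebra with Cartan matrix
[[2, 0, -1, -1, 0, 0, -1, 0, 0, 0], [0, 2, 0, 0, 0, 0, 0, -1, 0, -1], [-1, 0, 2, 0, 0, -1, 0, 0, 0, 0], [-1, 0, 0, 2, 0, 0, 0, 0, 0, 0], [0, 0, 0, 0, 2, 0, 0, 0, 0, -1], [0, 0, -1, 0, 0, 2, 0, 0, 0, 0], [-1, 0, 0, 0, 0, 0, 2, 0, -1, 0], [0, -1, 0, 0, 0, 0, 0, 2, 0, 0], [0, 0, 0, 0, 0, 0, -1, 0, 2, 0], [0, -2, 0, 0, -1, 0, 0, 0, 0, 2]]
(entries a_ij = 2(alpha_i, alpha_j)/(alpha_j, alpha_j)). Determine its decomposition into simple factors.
E6 + F4

The diagram associated to this matrix has two connected components: the simple roots {alpha_1, alpha_3, alpha_4, alpha_6, alpha_7, alpha_9} form a chain of 5 nodes with one extra node attached to the third node from one end (E_6), and {alpha_2, alpha_5, alpha_8, alpha_10} form a chain of 4 nodes with a double edge between the middle two (F_4). A semisimple Lie algebra decomposes uniquely as the direct sum of simple ideals, one per connected component of its Dynkin diagram, so g ≅ E_6 ⊕ F_4 (dimension 78 + 52 = 130).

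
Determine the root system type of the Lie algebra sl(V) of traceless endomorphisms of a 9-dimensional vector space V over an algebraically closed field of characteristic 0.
This is sl(9), which has dimension 9^2 - 1 = 80 and rank 9 - 1 = 8 (a Cartan subalgebra is the diagonal traceless matrices). In the classification of classical Lie algebras, the special linear algebra sl(n+1) has type A_n; here n = 8, so the Dynkin diagram is a chain of 8 nodes with single edges (A_8). Hence the type is A_8.

A_8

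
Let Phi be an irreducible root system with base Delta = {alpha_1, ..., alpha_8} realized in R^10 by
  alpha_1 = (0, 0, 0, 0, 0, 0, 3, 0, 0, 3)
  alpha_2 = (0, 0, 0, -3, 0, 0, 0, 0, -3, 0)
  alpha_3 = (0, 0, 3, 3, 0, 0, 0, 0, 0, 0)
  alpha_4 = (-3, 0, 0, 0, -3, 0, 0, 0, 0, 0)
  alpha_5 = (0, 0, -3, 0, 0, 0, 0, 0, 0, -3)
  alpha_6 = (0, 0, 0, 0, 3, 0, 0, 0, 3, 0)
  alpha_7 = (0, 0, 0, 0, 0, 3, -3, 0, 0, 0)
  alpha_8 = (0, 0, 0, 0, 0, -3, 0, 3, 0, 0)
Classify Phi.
type A_8

Compute the Cartan integers a_ij = 2(alpha_i, alpha_j)/(alpha_j, alpha_j); the resulting 8x8 Cartan matrix is
[[2, 0, 0, 0, -1, 0, -1, 0], [0, 2, -1, 0, 0, -1, 0, 0], [0, -1, 2, 0, -1, 0, 0, 0], [0, 0, 0, 2, 0, -1, 0, 0], [-1, 0, -1, 0, 2, 0, 0, 0], [0, -1, 0, -1, 0, 2, 0, 0], [-1, 0, 0, 0, 0, 0, 2, -1], [0, 0, 0, 0, 0, 0, -1, 2]].
All simple roots have the same length, so the diagram is simply laced. The associated Dynkin diagram is a chain of 8 nodes with single edges (A_8), so the type is A_8 (the algebra sl(9)).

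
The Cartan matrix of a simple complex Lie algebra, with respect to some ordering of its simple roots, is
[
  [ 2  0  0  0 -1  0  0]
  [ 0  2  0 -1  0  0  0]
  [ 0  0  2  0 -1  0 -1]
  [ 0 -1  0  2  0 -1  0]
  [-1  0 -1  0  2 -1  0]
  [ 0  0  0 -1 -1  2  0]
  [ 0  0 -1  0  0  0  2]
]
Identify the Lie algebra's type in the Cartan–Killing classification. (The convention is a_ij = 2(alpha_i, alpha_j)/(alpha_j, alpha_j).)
The matrix has rank 7 with 2's on the diagonal. Reading the off-diagonal entries as Dynkin edges (a single edge where a_ij = a_ji = -1; a double or triple edge where a_ij * a_ji = 2 or 3), the diagram is a chain of 6 nodes with one extra node attached to the third node from one end (E_7). One simple-root ordering that puts it in standard form is (alpha_7, alpha_1, alpha_3, alpha_5, alpha_6, alpha_4, alpha_2). So the algebra is type E_7.

E_7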